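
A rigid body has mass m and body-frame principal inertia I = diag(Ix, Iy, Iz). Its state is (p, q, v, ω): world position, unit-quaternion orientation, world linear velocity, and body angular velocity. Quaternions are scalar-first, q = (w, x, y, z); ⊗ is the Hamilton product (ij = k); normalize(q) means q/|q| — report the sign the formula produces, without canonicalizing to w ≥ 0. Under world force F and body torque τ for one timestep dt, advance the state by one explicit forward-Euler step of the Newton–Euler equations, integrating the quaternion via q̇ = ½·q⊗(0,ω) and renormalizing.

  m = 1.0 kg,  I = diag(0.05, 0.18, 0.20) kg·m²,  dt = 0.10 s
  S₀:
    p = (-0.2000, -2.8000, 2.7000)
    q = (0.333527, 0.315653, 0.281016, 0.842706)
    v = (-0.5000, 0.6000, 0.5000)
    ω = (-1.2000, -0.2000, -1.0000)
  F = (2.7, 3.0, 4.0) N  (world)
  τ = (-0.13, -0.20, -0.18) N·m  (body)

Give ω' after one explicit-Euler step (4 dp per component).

ω' = (-1.4680, -0.2111, -1.1056)

precession coupling ω×(Iω) = (0.0040, -0.1800, 0.0312)
angular accel α = (-2.6800, -0.1111, -1.0560)
new body rate ω' = (-1.4680, -0.2111, -1.1056)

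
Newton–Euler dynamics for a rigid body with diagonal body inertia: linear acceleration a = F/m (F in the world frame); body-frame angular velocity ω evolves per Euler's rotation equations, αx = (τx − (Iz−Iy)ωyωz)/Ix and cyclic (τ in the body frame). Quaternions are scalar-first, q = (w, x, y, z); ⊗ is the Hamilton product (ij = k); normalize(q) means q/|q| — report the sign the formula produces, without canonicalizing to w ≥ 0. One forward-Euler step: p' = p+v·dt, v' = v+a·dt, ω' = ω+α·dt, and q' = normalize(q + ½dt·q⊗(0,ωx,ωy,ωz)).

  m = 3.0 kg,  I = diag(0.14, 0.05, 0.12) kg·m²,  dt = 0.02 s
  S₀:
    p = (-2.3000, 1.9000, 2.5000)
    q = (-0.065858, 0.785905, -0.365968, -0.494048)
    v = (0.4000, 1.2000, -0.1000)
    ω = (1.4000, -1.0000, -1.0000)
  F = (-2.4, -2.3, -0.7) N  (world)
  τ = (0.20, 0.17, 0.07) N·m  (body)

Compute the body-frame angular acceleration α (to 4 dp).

ω×(Iω) gyroscopic = (0.0700, -0.0280, 0.1260)
angular accel α = (0.9286, 3.9600, -0.4667)

α = (0.9286, 3.9600, -0.4667)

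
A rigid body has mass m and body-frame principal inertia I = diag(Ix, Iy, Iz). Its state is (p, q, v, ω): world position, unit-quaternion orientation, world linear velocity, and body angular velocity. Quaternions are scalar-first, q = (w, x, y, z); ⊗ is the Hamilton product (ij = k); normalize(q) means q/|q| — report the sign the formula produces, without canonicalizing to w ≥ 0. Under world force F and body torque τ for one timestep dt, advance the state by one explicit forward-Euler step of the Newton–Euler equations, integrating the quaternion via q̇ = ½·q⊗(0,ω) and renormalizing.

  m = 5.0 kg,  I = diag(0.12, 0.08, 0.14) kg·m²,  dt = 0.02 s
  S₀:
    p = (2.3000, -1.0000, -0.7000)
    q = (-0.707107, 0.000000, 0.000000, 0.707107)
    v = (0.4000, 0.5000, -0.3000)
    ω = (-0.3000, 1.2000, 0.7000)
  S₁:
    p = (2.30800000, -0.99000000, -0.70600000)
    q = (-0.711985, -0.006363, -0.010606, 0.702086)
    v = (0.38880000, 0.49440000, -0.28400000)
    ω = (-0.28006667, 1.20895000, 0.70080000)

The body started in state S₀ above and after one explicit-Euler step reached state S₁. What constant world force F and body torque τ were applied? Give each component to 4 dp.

v₁ − v₀ = (-0.01120000, -0.00560000, 0.01600000)
applied force F = (-2.8000, -1.4000, 4.0000)
Δω = ω₁−ω₀ = (0.01993333, 0.00895000, 0.00080000)
applied torque τ = (0.1700, 0.0400, 0.0200)

F = (-2.8000, -1.4000, 4.0000)
τ = (0.1700, 0.0400, 0.0200)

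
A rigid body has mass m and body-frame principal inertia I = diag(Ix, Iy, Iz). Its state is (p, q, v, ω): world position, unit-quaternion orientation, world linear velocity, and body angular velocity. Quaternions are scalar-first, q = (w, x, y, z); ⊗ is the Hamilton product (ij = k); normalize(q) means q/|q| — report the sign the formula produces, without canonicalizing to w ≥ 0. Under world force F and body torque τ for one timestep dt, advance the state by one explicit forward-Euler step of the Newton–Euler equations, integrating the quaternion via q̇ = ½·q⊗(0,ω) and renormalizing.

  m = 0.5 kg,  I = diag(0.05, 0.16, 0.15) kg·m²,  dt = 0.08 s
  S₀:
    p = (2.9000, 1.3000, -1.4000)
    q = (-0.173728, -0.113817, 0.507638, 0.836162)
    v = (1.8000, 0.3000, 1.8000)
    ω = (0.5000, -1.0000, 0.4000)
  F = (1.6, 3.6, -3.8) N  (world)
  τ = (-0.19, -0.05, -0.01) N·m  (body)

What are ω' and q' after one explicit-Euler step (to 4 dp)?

ω' = (0.1896, -1.0150, 0.4240)
q' = (-0.1643, -0.0756, 0.5325, 0.8269)

α = I⁻¹(τ − ω×Iω) = (-3.8800, -0.1875, 0.3000)
new body rate ω' = (0.1896, -1.0150, 0.4240)
2q̇ = q⊗(0,ω) = (0.2300817, 0.9523532, 0.6373358, -0.2094932)
q + ½dt·q⊗(0,ω), renormalized = (-0.1643, -0.0756, 0.5325, 0.8269)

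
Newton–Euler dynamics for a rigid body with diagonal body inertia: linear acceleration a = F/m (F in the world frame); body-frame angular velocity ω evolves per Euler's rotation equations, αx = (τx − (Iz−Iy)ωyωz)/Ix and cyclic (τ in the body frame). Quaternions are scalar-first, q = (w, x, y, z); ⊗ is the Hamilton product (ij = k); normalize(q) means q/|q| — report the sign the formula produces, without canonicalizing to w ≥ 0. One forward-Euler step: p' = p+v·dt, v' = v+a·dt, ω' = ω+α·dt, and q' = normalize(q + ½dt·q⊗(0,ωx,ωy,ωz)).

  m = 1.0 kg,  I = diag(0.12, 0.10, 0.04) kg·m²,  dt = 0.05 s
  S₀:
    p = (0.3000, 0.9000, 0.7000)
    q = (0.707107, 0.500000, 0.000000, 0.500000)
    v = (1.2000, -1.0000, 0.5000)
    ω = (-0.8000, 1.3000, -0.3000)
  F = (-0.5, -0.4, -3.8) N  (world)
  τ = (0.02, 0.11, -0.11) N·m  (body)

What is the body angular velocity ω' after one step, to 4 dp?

(τ − ω×Iω)/I = (-0.0283, 0.9080, -3.2700)
ω + α·dt = (-0.8014, 1.3454, -0.4635)

ω' = (-0.8014, 1.3454, -0.4635)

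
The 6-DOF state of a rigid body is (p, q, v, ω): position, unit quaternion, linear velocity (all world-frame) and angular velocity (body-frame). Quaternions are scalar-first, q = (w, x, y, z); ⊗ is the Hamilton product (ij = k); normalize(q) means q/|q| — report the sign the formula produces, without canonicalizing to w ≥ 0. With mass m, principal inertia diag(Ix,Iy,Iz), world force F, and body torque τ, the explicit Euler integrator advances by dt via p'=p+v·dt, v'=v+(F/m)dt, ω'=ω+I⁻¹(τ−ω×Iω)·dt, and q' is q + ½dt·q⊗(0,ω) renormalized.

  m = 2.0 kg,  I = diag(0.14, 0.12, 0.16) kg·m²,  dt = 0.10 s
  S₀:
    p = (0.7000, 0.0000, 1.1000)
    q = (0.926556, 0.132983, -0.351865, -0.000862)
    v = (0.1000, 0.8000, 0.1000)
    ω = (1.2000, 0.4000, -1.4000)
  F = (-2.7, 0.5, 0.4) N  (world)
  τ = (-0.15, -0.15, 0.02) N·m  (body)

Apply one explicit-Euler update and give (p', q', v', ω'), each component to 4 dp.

gyro term ω×Iω = (-0.0224, 0.0336, -0.0096)
(τ − ω×Iω)/I = (-0.9114, -1.5300, 0.1850)
ω + α·dt = (1.1089, 0.2470, -1.3815)
Hamilton product q⊗(0,ω) = (-0.0200404, 1.6048230, 0.5557642, -0.8217472)
q' = normalize(q + ½dt·q⊗(0,ω)) = (0.9215, 0.2123, -0.3226, -0.0418)
linear accel F/m = (-1.3500, 0.2500, 0.2000)
p' = p + v·dt = (0.7100, 0.0800, 1.1100)
new velocity v' = (-0.0350, 0.8250, 0.1200)

p' = (0.7100, 0.0800, 1.1100)
q' = (0.9215, 0.2123, -0.3226, -0.0418)
v' = (-0.0350, 0.8250, 0.1200)
ω' = (1.1089, 0.2470, -1.3815)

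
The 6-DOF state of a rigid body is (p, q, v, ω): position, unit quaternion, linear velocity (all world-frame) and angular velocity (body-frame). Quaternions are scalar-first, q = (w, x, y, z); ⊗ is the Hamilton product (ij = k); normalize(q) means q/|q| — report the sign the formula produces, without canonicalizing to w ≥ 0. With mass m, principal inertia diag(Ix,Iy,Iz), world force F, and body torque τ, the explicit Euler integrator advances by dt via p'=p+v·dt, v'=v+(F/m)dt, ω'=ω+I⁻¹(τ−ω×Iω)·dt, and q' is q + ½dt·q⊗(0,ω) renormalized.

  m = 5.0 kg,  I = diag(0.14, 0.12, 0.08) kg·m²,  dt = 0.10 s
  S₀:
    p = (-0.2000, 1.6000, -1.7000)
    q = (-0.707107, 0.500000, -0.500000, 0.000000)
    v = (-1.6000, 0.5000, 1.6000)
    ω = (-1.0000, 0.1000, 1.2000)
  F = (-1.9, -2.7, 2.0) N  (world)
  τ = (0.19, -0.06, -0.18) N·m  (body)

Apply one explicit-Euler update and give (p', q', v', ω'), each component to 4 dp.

a = F/m = (-0.3800, -0.5400, 0.4000)
new position p' = (-0.3600, 1.6500, -1.5400)
v' = v + a·dt = (-1.6380, 0.4460, 1.6400)
gyro term ω×Iω = (-0.0048, -0.0720, 0.0020)
(τ − ω×Iω)/I = (1.3914, 0.1000, -2.2750)
new body rate ω' = (-0.8609, 0.1100, 0.9725)
q⊗(0,ω) = (0.5500000, 0.1071070, -0.6707107, -1.2985284)
updated quaternion q' = (-0.6775, 0.5038, -0.5319, -0.0647)

p' = (-0.3600, 1.6500, -1.5400)
q' = (-0.6775, 0.5038, -0.5319, -0.0647)
v' = (-1.6380, 0.4460, 1.6400)
ω' = (-0.8609, 0.1100, 0.9725)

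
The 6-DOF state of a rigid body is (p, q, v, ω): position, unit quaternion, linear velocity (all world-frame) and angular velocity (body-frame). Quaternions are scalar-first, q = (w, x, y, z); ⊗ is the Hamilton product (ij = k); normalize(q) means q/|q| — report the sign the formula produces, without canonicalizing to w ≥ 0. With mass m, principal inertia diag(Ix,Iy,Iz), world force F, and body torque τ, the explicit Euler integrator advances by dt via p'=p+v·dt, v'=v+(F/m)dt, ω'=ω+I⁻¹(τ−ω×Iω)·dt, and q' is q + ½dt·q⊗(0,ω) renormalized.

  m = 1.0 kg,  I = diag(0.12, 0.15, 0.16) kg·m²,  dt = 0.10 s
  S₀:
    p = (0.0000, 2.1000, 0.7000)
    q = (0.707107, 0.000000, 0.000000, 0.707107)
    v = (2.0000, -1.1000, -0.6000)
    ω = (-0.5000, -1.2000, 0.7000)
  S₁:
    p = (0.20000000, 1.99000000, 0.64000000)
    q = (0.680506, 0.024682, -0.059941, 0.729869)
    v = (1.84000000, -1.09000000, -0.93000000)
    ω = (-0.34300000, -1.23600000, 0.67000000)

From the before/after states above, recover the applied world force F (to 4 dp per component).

Δv = v₁−v₀ = (-0.16000000, 0.01000000, -0.33000000)
applied force F = (-1.6000, 0.1000, -3.3000)

F = (-1.6000, 0.1000, -3.3000)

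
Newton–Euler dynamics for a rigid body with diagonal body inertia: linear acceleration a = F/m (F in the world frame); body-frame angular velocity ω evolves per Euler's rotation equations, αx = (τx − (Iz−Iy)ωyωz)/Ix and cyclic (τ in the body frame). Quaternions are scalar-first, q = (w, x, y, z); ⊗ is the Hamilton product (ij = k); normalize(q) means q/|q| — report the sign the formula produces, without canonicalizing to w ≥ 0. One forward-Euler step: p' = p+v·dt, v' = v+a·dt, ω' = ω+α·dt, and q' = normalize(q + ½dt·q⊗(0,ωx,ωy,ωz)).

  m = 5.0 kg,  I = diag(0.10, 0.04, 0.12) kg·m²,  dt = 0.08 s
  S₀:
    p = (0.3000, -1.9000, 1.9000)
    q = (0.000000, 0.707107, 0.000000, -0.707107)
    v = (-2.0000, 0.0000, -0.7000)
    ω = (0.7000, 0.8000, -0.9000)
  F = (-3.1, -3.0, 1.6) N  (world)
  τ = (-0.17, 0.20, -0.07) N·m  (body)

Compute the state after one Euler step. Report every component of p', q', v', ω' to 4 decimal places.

p' = (0.1400, -1.9000, 1.8440)
q' = (-0.0452, 0.7286, 0.0056, -0.6834)
v' = (-2.0496, -0.0480, -0.6744)
ω' = (0.6101, 1.1748, -0.9243)

ω×(Iω) gyroscopic = (-0.0576, 0.0126, -0.0336)
(τ − ω×Iω)/I = (-1.1240, 4.6850, -0.3033)
new body rate ω' = (0.6101, 1.1748, -0.9243)
2q̇ = q⊗(0,ω) = (-1.1313712, 0.5656856, 0.1414214, 0.5656856)
q + ½dt·q⊗(0,ω), renormalized = (-0.0452, 0.7286, 0.0056, -0.6834)
p + v·dt = (0.1400, -1.9000, 1.8440)
new velocity v' = (-2.0496, -0.0480, -0.6744)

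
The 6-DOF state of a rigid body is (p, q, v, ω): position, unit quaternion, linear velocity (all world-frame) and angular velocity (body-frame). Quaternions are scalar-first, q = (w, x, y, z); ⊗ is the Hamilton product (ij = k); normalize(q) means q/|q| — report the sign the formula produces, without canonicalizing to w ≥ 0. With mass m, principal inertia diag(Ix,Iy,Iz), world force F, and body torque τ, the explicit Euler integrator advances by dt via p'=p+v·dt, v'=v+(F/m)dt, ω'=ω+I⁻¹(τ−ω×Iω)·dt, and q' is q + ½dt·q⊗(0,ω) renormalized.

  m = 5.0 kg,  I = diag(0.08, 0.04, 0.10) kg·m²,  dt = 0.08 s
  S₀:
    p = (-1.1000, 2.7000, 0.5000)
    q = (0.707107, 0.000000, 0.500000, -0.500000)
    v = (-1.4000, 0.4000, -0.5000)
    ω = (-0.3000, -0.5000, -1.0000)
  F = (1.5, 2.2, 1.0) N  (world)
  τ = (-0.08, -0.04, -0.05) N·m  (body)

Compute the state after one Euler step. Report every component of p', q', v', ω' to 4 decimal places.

(τ − ω×Iω)/I = (-1.3750, -0.8500, -0.4400)
new body rate ω' = (-0.4100, -0.5680, -1.0352)
q⊗(0,ω) = (-0.2500000, -0.9621321, -0.2035535, -0.5571070)
q' = normalize(q + ½dt·q⊗(0,ω)) = (0.6964, -0.0384, 0.4913, -0.5217)
a = (0.3000, 0.4400, 0.2000)
p' = p + v·dt = (-1.2120, 2.7320, 0.4600)
v' = v + a·dt = (-1.3760, 0.4352, -0.4840)

p' = (-1.2120, 2.7320, 0.4600)
q' = (0.6964, -0.0384, 0.4913, -0.5217)
v' = (-1.3760, 0.4352, -0.4840)
ω' = (-0.4100, -0.5680, -1.0352)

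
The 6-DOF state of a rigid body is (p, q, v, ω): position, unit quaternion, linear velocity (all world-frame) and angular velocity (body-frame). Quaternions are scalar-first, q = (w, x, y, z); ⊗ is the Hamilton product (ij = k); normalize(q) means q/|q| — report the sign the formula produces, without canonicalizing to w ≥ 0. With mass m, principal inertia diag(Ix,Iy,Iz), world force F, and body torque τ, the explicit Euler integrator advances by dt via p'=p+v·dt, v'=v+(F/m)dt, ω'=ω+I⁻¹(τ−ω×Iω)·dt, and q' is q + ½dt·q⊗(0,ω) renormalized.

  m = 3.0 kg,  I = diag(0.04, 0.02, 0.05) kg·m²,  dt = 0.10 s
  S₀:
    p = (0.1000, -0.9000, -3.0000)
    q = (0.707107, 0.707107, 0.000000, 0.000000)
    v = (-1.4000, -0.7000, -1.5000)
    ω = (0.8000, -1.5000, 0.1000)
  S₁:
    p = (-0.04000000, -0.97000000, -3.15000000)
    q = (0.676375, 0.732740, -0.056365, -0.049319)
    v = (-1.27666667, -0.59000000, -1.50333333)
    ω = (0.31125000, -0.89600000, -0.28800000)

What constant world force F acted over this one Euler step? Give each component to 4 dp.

velocity change Δv = (0.12333333, 0.11000000, -0.00333333)
m·(v₁−v₀)/dt = (3.7000, 3.3000, -0.1000)

F = (3.7000, 3.3000, -0.1000)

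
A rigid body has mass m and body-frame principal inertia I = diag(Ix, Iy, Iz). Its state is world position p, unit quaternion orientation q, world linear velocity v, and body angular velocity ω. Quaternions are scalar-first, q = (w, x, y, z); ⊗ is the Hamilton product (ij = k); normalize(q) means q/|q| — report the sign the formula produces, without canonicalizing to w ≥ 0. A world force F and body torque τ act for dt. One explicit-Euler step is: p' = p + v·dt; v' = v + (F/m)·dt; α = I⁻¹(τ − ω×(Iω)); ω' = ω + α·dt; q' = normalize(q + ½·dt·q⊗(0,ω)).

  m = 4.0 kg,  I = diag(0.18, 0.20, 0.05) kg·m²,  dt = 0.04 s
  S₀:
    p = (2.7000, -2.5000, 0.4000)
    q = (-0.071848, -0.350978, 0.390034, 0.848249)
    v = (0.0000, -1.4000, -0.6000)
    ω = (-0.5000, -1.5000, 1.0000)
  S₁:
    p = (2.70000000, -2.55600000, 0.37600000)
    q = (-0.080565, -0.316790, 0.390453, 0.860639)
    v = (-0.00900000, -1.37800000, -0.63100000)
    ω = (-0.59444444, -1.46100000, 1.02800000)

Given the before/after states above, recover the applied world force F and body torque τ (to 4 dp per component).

rate change Δω = (-0.09444444, 0.03900000, 0.02800000)
applied torque τ = (-0.2000, 0.1300, 0.0500)
velocity change Δv = (-0.00900000, 0.02200000, -0.03100000)
F = m·Δv/dt = (-0.9000, 2.2000, -3.1000)

F = (-0.9000, 2.2000, -3.1000)
τ = (-0.2000, 0.1300, 0.0500)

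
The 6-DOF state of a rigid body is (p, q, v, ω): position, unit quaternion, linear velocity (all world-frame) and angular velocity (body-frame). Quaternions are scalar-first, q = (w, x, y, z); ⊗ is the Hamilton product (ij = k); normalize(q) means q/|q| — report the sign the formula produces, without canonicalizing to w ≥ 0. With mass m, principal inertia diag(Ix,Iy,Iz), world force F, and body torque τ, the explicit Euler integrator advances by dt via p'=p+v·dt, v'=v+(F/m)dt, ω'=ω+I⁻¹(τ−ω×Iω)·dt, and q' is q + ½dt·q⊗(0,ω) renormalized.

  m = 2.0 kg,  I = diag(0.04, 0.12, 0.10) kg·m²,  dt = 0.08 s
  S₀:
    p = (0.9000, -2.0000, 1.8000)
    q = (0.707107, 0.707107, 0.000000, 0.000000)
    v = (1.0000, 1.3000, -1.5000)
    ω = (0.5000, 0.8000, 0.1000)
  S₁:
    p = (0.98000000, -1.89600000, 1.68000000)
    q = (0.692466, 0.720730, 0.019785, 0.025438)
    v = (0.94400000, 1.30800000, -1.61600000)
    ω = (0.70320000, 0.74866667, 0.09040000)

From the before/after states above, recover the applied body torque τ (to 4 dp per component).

τ = (0.1000, -0.0800, 0.0200)

ω₁ − ω₀ = (0.20320000, -0.05133333, -0.00960000)
ω₀×(Iω₀) = (-0.0016, -0.0030, 0.0320)
τ = I·(Δω/dt) + ω₀×(Iω₀) = (0.1000, -0.0800, 0.0200)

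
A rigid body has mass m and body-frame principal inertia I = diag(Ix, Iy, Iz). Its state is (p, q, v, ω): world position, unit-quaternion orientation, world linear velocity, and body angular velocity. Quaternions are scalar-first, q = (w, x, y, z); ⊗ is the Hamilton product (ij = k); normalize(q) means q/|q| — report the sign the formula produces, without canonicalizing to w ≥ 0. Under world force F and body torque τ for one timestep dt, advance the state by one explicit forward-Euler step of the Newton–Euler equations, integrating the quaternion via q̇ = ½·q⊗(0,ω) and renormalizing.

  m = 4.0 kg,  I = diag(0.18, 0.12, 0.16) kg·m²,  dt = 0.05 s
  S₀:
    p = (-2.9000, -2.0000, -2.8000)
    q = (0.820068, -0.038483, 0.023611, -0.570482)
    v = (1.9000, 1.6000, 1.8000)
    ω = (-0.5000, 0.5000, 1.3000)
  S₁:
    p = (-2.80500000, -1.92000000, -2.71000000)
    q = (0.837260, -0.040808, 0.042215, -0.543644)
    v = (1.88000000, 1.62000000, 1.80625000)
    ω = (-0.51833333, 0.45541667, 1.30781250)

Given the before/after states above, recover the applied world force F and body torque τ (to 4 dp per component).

F = (-1.6000, 1.6000, 0.5000)
τ = (-0.0400, -0.1200, 0.0400)

rate change Δω = (-0.01833333, -0.04458333, 0.00781250)
I·α + gyro = (-0.0400, -0.1200, 0.0400)
Δv = v₁−v₀ = (-0.02000000, 0.02000000, 0.00625000)
applied force F = (-1.6000, 1.6000, 0.5000)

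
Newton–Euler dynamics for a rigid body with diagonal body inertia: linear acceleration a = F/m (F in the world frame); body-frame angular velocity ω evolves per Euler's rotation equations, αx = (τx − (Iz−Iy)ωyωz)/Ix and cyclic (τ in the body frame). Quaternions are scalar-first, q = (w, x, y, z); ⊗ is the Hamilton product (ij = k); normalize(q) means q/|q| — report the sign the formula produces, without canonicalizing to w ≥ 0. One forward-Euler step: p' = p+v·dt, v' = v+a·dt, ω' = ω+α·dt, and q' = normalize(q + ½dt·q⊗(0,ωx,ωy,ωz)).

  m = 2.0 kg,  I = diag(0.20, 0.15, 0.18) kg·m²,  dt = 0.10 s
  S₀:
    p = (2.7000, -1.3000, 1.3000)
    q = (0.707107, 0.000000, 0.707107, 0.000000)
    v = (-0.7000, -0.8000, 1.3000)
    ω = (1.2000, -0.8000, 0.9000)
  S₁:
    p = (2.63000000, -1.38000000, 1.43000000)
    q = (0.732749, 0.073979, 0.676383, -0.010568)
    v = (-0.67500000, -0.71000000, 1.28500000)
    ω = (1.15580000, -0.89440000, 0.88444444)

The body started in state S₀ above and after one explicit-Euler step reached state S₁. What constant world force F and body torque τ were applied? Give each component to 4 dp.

Δv = v₁−v₀ = (0.02500000, 0.09000000, -0.01500000)
m·(v₁−v₀)/dt = (0.5000, 1.8000, -0.3000)
Δω = ω₁−ω₀ = (-0.04420000, -0.09440000, -0.01555556)
gyro term ω₀×Iω₀ = (-0.0216, 0.0216, 0.0480)
τ = I·(Δω/dt) + ω₀×(Iω₀) = (-0.1100, -0.1200, 0.0200)

F = (0.5000, 1.8000, -0.3000)
τ = (-0.1100, -0.1200, 0.0200)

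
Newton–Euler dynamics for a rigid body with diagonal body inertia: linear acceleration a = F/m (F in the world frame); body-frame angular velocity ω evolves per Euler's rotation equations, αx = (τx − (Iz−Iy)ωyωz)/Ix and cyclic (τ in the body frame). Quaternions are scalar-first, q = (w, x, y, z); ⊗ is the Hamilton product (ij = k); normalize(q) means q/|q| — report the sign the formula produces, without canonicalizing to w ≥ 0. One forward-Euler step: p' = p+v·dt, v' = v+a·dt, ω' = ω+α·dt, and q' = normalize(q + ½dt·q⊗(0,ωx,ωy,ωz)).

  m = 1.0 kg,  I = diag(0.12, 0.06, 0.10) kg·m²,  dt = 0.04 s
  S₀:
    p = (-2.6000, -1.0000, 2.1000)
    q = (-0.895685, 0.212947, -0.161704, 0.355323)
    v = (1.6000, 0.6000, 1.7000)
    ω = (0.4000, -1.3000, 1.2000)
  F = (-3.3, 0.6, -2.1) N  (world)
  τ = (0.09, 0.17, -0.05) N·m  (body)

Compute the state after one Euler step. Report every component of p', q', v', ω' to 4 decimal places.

p' = (-2.5360, -0.9760, 2.1680)
q' = (-0.9095, 0.2110, -0.1406, 0.3294)
v' = (1.4680, 0.6240, 1.6160)
ω' = (0.4508, -1.1931, 1.1675)

precession coupling ω×(Iω) = (-0.0624, 0.0096, 0.0312)
angular accel α = (1.2700, 2.6733, -0.8120)
ω + α·dt = (0.4508, -1.1931, 1.1675)
Hamilton product q⊗(0,ω) = (-0.7217816, -0.0903989, 1.0509833, -1.2869715)
updated quaternion q' = (-0.9095, 0.2110, -0.1406, 0.3294)
p + v·dt = (-2.5360, -0.9760, 2.1680)
v' = v + a·dt = (1.4680, 0.6240, 1.6160)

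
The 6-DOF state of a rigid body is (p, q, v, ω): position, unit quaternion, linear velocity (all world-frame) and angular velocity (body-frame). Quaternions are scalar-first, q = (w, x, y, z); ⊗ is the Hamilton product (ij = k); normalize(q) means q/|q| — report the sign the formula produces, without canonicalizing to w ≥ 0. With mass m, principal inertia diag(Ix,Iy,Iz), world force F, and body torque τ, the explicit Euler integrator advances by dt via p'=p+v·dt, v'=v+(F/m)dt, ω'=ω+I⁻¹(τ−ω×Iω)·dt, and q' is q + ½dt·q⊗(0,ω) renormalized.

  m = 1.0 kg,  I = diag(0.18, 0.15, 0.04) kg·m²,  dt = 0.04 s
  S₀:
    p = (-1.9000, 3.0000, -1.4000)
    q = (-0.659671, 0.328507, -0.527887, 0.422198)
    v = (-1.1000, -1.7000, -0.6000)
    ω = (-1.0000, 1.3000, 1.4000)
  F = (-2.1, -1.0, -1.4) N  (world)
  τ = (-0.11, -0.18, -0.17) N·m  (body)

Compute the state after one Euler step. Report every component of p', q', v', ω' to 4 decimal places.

p' = (-1.9440, 2.9320, -1.4240)
q' = (-0.6506, 0.3156, -0.5622, 0.4013)
v' = (-1.1840, -1.7400, -0.6560)
ω' = (-0.9800, 1.3043, 1.1910)

a = F/m = (-2.1000, -1.0000, -1.4000)
new position p' = (-1.9440, 2.9320, -1.4240)
v + (F/m)dt = (-1.1840, -1.7400, -0.6560)
α = I⁻¹(τ − ω×Iω) = (0.5011, 0.1067, -5.2250)
ω + α·dt = (-0.9800, 1.3043, 1.1910)
2q̇ = q⊗(0,ω) = (0.4236829, -0.6282282, -1.7396801, -1.0243673)
q + ½dt·q⊗(0,ω), renormalized = (-0.6506, 0.3156, -0.5622, 0.4013)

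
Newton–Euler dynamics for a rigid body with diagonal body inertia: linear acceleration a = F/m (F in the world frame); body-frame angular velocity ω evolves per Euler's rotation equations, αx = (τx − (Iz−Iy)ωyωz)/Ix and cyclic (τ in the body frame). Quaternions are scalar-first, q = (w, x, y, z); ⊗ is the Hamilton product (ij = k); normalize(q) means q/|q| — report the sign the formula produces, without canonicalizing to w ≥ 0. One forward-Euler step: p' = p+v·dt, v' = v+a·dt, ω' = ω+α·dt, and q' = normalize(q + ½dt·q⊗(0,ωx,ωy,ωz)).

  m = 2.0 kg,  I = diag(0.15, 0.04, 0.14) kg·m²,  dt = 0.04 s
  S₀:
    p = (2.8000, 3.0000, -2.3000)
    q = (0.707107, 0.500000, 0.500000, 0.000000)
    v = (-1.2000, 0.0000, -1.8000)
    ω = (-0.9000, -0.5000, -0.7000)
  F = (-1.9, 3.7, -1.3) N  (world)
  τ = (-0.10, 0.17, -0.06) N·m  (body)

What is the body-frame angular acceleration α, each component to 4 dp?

gyro term ω×Iω = (0.0350, 0.0063, -0.0495)
(τ − ω×Iω)/I = (-0.9000, 4.0925, -0.0750)

α = (-0.9000, 4.0925, -0.0750)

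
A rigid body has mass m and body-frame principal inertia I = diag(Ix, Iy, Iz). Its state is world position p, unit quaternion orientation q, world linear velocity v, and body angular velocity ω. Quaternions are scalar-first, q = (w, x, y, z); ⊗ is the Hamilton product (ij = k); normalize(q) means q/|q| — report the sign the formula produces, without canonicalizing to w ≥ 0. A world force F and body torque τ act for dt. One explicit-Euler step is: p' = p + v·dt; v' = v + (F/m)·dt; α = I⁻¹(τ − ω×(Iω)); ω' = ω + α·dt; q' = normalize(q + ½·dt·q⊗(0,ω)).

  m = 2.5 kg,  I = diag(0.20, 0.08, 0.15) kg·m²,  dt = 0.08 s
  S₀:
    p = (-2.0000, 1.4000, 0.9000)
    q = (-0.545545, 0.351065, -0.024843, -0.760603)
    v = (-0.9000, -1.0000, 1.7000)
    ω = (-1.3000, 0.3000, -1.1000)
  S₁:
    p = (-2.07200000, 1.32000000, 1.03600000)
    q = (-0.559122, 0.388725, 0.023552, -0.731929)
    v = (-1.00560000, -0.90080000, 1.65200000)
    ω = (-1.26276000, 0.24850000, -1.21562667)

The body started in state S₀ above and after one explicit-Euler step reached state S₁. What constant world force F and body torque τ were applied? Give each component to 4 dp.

velocity change Δv = (-0.10560000, 0.09920000, -0.04800000)
F = m·Δv/dt = (-3.3000, 3.1000, -1.5000)
rate change Δω = (0.03724000, -0.05150000, -0.11562667)
applied torque τ = (0.0700, 0.0200, -0.1700)

F = (-3.3000, 3.1000, -1.5000)
τ = (0.0700, 0.0200, -0.1700)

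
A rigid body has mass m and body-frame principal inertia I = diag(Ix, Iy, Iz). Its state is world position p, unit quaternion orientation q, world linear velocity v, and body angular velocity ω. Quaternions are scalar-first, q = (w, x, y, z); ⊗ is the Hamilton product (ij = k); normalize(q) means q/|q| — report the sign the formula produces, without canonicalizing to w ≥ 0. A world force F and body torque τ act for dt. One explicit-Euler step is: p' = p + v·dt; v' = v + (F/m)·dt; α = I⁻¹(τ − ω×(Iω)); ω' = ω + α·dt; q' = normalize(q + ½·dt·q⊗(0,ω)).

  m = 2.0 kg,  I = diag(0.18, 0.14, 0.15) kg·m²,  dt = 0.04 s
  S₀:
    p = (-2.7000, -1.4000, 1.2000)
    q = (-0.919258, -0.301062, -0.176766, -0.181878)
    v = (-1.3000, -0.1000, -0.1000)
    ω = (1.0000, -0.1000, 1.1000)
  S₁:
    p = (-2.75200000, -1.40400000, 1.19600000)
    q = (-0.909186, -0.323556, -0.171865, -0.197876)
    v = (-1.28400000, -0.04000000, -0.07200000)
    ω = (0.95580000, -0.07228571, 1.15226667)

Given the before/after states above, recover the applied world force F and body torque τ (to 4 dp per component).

rate change Δω = (-0.04420000, 0.02771429, 0.05226667)
ω₀×(Iω₀) = (-0.0011, 0.0330, 0.0040)
applied torque τ = (-0.2000, 0.1300, 0.2000)
v₁ − v₀ = (0.01600000, 0.06000000, 0.02800000)
m·(v₁−v₀)/dt = (0.8000, 3.0000, 1.4000)

F = (0.8000, 3.0000, 1.4000)
τ = (-0.2000, 0.1300, 0.2000)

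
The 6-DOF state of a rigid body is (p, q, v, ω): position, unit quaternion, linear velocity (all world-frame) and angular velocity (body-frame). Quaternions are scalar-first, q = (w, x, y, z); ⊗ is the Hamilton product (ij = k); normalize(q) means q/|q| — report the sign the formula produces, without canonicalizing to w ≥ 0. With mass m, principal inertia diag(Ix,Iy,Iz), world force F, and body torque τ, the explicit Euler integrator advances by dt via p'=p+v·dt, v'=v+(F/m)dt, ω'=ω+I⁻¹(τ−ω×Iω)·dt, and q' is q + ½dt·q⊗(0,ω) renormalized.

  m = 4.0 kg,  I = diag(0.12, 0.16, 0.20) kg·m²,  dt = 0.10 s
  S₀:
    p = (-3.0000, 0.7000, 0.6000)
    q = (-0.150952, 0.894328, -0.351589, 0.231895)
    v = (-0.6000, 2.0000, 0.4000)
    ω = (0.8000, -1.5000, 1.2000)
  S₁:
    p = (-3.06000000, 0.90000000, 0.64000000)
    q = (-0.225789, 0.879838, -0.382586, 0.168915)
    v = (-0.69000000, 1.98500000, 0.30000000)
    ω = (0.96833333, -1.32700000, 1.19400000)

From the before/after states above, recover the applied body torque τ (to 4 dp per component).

rate change Δω = (0.16833333, 0.17300000, -0.00600000)
precession coupling = (-0.0720, -0.0768, -0.0480)
τ = I·(Δω/dt) + ω₀×(Iω₀) = (0.1300, 0.2000, -0.0600)

τ = (0.1300, 0.2000, -0.0600)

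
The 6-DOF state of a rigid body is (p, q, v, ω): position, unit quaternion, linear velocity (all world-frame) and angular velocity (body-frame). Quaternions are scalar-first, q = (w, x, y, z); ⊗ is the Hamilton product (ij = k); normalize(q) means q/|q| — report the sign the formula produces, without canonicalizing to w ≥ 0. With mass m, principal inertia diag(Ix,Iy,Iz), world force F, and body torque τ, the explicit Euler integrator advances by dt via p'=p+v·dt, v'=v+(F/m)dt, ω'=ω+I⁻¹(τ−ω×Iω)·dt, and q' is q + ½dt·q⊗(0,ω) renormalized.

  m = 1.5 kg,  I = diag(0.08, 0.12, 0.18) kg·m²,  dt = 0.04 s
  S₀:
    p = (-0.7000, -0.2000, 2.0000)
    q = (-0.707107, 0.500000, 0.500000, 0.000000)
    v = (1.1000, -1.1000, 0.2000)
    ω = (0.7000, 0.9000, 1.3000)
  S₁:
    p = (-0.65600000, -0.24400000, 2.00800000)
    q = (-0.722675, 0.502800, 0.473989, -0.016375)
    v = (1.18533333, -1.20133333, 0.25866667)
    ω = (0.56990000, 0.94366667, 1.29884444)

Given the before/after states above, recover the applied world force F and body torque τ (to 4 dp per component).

Δv = v₁−v₀ = (0.08533333, -0.10133333, 0.05866667)
m·(v₁−v₀)/dt = (3.2000, -3.8000, 2.2000)
rate change Δω = (-0.13010000, 0.04366667, -0.00115556)
applied torque τ = (-0.1900, 0.0400, 0.0200)

F = (3.2000, -3.8000, 2.2000)
τ = (-0.1900, 0.0400, 0.0200)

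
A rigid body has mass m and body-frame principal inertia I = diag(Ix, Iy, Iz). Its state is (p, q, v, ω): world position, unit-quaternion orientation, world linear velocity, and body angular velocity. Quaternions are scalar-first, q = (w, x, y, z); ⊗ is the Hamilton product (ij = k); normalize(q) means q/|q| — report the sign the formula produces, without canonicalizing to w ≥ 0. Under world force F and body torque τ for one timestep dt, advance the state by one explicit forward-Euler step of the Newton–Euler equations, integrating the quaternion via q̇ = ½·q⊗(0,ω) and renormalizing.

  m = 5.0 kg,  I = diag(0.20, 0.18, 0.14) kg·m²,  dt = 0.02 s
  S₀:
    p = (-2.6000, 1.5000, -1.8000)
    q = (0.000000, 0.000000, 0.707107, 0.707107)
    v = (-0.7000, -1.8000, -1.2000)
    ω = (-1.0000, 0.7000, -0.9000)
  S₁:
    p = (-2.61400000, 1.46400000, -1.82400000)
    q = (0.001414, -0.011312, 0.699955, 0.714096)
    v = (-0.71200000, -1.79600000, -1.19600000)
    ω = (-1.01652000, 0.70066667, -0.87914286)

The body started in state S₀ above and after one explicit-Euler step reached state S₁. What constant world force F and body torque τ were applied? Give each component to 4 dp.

F = (-3.0000, 1.0000, 1.0000)
τ = (-0.1400, 0.0600, 0.1600)

v₁ − v₀ = (-0.01200000, 0.00400000, 0.00400000)
applied force F = (-3.0000, 1.0000, 1.0000)
Δω = ω₁−ω₀ = (-0.01652000, 0.00066667, 0.02085714)
applied torque τ = (-0.1400, 0.0600, 0.1600)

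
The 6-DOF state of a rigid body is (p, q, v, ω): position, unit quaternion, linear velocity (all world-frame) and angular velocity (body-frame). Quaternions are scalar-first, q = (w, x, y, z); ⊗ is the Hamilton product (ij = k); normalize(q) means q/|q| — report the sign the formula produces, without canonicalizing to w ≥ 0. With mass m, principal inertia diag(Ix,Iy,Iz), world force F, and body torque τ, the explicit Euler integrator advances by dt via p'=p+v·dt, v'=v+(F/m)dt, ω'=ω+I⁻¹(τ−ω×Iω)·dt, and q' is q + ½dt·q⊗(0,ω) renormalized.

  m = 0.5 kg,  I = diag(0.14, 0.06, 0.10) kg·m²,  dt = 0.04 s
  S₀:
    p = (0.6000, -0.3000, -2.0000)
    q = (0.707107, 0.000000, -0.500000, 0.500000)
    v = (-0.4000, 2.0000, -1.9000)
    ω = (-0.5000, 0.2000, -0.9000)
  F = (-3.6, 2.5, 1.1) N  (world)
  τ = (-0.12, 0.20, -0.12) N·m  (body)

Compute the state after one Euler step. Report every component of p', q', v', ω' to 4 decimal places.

a = F/m = (-7.2000, 5.0000, 2.2000)
new position p' = (0.5840, -0.2200, -2.0760)
v + (F/m)dt = (-0.6880, 2.2000, -1.8120)
gyro term ω×Iω = (-0.0072, 0.0180, 0.0080)
(τ − ω×Iω)/I = (-0.8057, 3.0333, -1.2800)
ω + α·dt = (-0.5322, 0.3213, -0.9512)
2q̇ = q⊗(0,ω) = (0.5500000, -0.0035535, -0.1085786, -0.8863963)
q + ½dt·q⊗(0,ω), renormalized = (0.7179, -0.0001, -0.5021, 0.4822)

p' = (0.5840, -0.2200, -2.0760)
q' = (0.7179, -0.0001, -0.5021, 0.4822)
v' = (-0.6880, 2.2000, -1.8120)
ω' = (-0.5322, 0.3213, -0.9512)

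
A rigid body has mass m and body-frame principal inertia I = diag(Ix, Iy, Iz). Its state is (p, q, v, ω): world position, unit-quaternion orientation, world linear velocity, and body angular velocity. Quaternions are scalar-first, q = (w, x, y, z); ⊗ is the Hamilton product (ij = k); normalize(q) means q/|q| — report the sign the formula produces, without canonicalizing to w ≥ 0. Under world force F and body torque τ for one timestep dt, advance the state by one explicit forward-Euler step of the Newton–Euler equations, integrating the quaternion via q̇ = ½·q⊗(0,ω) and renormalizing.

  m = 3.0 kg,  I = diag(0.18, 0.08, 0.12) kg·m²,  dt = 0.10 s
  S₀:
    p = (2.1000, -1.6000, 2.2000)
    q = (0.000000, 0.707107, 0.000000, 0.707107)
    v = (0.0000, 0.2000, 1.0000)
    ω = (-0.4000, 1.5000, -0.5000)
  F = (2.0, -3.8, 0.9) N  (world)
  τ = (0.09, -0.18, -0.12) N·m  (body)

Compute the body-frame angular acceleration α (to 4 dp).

α = (0.6667, -2.4000, -1.5000)

precession coupling ω×(Iω) = (-0.0300, 0.0120, 0.0600)
angular accel α = (0.6667, -2.4000, -1.5000)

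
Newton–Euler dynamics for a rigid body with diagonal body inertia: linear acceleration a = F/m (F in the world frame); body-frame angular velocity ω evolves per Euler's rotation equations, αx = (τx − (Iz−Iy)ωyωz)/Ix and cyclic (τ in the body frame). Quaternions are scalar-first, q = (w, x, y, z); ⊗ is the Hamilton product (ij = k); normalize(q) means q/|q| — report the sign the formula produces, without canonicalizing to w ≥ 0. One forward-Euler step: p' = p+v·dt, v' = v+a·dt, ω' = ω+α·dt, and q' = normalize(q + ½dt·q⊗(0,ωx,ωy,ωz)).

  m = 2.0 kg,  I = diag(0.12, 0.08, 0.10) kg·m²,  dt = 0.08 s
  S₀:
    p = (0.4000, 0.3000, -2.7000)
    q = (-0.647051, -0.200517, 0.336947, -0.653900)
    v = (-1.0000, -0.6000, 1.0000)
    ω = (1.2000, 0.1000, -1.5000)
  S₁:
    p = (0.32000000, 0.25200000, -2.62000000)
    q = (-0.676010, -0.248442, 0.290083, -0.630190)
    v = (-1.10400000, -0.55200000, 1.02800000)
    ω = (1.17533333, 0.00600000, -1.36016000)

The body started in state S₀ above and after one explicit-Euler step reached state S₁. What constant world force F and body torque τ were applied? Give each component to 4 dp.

F = (-2.6000, 1.2000, 0.7000)
τ = (-0.0400, -0.1300, 0.1700)

velocity change Δv = (-0.10400000, 0.04800000, 0.02800000)
applied force F = (-2.6000, 1.2000, 0.7000)
rate change Δω = (-0.02466667, -0.09400000, 0.13984000)
τ = I·(Δω/dt) + ω₀×(Iω₀) = (-0.0400, -0.1300, 0.1700)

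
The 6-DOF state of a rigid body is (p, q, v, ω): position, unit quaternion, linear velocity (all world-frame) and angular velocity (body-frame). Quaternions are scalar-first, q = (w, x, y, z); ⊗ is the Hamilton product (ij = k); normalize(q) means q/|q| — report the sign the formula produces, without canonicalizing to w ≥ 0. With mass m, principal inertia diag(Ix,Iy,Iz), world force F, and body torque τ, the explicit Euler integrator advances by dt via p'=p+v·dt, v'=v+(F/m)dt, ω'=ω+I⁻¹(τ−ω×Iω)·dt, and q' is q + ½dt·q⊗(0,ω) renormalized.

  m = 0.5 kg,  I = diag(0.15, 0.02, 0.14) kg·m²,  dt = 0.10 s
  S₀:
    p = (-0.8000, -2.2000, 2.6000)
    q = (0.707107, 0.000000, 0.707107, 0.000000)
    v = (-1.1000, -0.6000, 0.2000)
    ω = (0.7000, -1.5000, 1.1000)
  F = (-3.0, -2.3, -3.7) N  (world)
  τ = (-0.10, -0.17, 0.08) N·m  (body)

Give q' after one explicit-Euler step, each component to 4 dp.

q' = (0.7564, 0.0633, 0.6509, 0.0141)

Hamilton product q⊗(0,ω) = (1.0606605, 1.2727926, -1.0606605, 0.2828428)
q' = normalize(q + ½dt·q⊗(0,ω)) = (0.7564, 0.0633, 0.6509, 0.0141)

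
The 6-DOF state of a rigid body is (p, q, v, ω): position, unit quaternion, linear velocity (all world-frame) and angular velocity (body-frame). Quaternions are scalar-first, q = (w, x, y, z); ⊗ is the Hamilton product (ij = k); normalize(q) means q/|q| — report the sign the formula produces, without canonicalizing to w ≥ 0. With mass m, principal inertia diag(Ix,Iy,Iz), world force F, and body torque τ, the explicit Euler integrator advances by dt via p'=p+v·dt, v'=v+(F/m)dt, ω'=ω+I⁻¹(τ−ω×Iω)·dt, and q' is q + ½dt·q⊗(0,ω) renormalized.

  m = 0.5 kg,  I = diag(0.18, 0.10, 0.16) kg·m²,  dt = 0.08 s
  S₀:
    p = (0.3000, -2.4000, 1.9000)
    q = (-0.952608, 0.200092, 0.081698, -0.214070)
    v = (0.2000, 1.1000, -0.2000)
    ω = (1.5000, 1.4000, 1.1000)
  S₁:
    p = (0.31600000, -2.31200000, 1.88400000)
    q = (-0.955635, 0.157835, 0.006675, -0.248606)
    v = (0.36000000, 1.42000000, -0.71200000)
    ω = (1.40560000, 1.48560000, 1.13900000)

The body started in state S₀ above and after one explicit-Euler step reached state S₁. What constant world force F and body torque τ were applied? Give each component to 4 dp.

rate change Δω = (-0.09440000, 0.08560000, 0.03900000)
gyro term ω₀×Iω₀ = (0.0924, 0.0330, -0.1680)
I·α + gyro = (-0.1200, 0.1400, -0.0900)
v₁ − v₀ = (0.16000000, 0.32000000, -0.51200000)
applied force F = (1.0000, 2.0000, -3.2000)

F = (1.0000, 2.0000, -3.2000)
τ = (-0.1200, 0.1400, -0.0900)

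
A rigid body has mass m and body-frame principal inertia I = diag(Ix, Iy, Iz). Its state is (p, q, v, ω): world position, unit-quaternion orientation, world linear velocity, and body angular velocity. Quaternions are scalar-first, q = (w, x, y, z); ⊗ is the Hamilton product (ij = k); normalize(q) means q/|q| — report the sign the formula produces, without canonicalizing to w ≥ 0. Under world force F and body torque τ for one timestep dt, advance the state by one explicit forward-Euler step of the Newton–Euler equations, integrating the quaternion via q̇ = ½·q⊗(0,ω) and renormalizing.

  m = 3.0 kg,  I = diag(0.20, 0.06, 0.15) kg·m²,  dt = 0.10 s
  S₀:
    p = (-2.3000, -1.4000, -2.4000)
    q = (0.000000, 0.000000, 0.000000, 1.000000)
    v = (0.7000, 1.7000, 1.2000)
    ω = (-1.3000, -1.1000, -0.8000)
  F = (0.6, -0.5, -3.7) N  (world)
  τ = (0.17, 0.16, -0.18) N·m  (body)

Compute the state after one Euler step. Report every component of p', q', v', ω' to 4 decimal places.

precession coupling ω×(Iω) = (0.0792, 0.0520, -0.2002)
α = I⁻¹(τ − ω×Iω) = (0.4540, 1.8000, 0.1347)
ω' = ω + α·dt = (-1.2546, -0.9200, -0.7865)
q⊗(0,ω) = (0.8000000, 1.1000000, -1.3000000, 0.0000000)
updated quaternion q' = (0.0398, 0.0548, -0.0647, 0.9956)
p' = p + v·dt = (-2.2300, -1.2300, -2.2800)
v + (F/m)dt = (0.7200, 1.6833, 1.0767)

p' = (-2.2300, -1.2300, -2.2800)
q' = (0.0398, 0.0548, -0.0647, 0.9956)
v' = (0.7200, 1.6833, 1.0767)
ω' = (-1.2546, -0.9200, -0.7865)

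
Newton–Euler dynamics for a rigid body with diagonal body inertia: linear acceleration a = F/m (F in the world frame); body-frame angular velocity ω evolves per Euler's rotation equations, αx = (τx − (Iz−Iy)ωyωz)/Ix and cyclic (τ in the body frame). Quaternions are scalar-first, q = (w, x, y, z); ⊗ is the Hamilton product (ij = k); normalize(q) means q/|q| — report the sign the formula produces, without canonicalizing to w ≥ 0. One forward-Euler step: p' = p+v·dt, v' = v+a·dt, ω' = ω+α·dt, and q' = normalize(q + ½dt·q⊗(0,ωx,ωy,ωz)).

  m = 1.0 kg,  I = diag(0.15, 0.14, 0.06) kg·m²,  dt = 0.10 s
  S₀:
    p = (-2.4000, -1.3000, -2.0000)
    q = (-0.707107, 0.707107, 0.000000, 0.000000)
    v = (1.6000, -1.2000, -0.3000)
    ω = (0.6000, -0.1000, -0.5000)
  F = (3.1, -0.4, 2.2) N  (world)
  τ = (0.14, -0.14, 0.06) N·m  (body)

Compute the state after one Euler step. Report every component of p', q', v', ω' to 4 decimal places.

p + v·dt = (-2.2400, -1.4200, -2.0300)
v' = v + a·dt = (1.9100, -1.2400, -0.0800)
(τ − ω×Iω)/I = (0.9600, -0.8071, 0.9900)
ω + α·dt = (0.6960, -0.1807, -0.4010)
2q̇ = q⊗(0,ω) = (-0.4242642, -0.4242642, 0.4242642, 0.2828428)
q' = normalize(q + ½dt·q⊗(0,ω)) = (-0.7278, 0.6854, 0.0212, 0.0141)

p' = (-2.2400, -1.4200, -2.0300)
q' = (-0.7278, 0.6854, 0.0212, 0.0141)
v' = (1.9100, -1.2400, -0.0800)
ω' = (0.6960, -0.1807, -0.4010)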